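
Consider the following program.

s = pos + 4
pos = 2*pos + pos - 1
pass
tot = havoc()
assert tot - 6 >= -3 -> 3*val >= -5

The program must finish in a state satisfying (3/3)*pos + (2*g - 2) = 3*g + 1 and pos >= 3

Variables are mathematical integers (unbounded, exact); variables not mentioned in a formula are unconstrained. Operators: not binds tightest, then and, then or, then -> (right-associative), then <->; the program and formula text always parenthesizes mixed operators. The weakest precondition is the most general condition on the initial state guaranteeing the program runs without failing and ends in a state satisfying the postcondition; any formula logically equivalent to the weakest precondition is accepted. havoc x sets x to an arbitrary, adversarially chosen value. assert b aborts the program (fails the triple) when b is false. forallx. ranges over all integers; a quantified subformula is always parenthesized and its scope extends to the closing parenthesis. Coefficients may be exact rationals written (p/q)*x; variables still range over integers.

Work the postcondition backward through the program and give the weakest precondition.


Working backward. After the program, the postcondition (3/3)*pos + (2*g - 2) = 3*g + 1 and pos >= 3 must hold; in canonical form it is pos = g + 3 and pos >= 3.
Before assert tot - 6 >= -3 -> 3*val >= -5: (tot >= 3 -> 3*val >= -5) and pos = g + 3 and pos >= 3
Before havoc tot: forall tot_1. ((tot_1 >= 3 -> 3*val >= -5) and pos = g + 3 and pos >= 3)
Before skip: forall tot_1. ((tot_1 >= 3 -> 3*val >= -5) and pos = g + 3 and pos >= 3)
Before pos := 2*pos + pos - 1: forall tot_1. ((tot_1 >= 3 -> 3*val >= -5) and 3*pos = g + 4 and 3*pos >= 4)
Before s := pos + 4: forall tot_1. ((tot_1 >= 3 -> 3*val >= -5) and 3*pos = g + 4 and 3*pos >= 4)
Answer: WP = forall tot_1. ((tot_1 >= 3 -> 3*val >= -5) and 3*pos = g + 4 and 3*pos >= 4)


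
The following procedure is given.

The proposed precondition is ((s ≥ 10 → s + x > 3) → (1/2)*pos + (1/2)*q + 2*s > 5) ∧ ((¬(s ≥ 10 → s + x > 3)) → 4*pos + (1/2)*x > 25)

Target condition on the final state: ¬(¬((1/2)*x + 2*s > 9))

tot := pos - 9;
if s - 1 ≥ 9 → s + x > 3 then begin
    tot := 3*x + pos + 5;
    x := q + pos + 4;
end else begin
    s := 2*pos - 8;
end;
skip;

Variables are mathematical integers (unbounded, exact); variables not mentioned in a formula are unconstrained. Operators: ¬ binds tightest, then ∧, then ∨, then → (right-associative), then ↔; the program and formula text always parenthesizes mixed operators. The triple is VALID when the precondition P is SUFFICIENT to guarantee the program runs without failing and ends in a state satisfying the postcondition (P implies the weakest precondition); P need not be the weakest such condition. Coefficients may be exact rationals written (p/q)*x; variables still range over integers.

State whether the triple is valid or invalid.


Working backward. After the program, the postcondition ¬(¬((1/2)*x + 2*s > 9)) must hold; in canonical form it is 2*s + (1/2)*x > 9.
Before skip: 2*s + (1/2)*x > 9
Then branch requires (1/2)*pos + (1/2)*q + 2*s > 7; else branch requires 4*pos + (1/2)*x > 25.
Before the if: ((s ≥ 10 → s + x > 3) → (1/2)*pos + (1/2)*q + 2*s > 7) ∧ ((¬(s ≥ 10 → s + x > 3)) → 4*pos + (1/2)*x > 25)
Before tot := pos - 9: ((s ≥ 10 → s + x > 3) → (1/2)*pos + (1/2)*q + 2*s > 7) ∧ ((¬(s ≥ 10 → s + x > 3)) → 4*pos + (1/2)*x > 25)
The weakest precondition is ((s ≥ 10 → s + x > 3) → (1/2)*pos + (1/2)*q + 2*s > 7) ∧ ((¬(s ≥ 10 → s + x > 3)) → 4*pos + (1/2)*x > 25).
Check whether ((s ≥ 10 → s + x > 3) → (1/2)*pos + (1/2)*q + 2*s > 5) ∧ ((¬(s ≥ 10 → s + x > 3)) → 4*pos + (1/2)*x > 25) implies it.
Countermodel: at the initial state pos = 6, q = 1, s = 1, x = 3, the precondition holds but the weakest precondition fails.
Answer: invalid


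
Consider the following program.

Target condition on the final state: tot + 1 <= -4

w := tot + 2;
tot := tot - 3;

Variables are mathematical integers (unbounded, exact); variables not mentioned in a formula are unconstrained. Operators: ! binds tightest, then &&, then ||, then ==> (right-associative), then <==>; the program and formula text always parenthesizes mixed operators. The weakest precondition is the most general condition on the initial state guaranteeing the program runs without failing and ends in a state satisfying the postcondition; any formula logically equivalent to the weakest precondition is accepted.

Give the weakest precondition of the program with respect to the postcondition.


Working backward. After the program, the postcondition tot + 1 <= -4 must hold; in canonical form it is tot <= -5.
Before tot := tot - 3: tot <= -2
Before w := tot + 2: tot <= -2
Answer: WP = tot <= -2


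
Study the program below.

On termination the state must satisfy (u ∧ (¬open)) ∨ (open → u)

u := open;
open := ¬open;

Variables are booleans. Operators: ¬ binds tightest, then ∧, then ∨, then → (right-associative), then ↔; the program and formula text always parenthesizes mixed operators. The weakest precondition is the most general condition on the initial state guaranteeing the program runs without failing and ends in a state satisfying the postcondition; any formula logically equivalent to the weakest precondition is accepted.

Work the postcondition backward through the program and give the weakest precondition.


Working backward. After the program, (u ∧ (¬open)) ∨ (open → u) must hold.
Before open := ¬open: (u ∧ open) ∨ ((¬open) → u)
Before u := open: open ∨ ((¬open) → open)
Answer: WP = open ∨ ((¬open) → open)


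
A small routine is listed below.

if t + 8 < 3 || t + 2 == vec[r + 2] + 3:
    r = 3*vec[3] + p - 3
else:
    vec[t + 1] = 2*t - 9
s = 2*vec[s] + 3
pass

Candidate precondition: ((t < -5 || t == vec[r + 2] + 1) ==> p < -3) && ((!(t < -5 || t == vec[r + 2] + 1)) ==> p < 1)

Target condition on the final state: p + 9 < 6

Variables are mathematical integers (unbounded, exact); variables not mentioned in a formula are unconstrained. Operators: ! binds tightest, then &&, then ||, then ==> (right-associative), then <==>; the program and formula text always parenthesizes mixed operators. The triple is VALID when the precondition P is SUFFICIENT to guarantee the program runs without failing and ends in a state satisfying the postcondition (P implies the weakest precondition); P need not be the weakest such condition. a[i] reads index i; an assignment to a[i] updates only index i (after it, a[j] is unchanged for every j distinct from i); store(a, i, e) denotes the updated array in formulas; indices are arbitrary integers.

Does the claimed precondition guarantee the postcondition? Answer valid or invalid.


Working backward. After the program, the postcondition p + 9 < 6 must hold; in canonical form it is p < -3.
Before skip: p < -3
Before s := 2*vec[s] + 3: p < -3
Then branch requires p < -3; else branch requires p < -3.
Before the if: ((t < -5 || t == vec[r + 2] + 1) ==> p < -3) && ((!(t < -5 || t == vec[r + 2] + 1)) ==> p < -3)
The weakest precondition is ((t < -5 || t == vec[r + 2] + 1) ==> p < -3) && ((!(t < -5 || t == vec[r + 2] + 1)) ==> p < -3).
Check whether ((t < -5 || t == vec[r + 2] + 1) ==> p < -3) && ((!(t < -5 || t == vec[r + 2] + 1)) ==> p < 1) implies it.
Countermodel: at the initial state p = 0, r = -2, t = -5, vec = {[0] = -5, elsewhere -5}, the precondition holds but the weakest precondition fails.
Answer: invalid


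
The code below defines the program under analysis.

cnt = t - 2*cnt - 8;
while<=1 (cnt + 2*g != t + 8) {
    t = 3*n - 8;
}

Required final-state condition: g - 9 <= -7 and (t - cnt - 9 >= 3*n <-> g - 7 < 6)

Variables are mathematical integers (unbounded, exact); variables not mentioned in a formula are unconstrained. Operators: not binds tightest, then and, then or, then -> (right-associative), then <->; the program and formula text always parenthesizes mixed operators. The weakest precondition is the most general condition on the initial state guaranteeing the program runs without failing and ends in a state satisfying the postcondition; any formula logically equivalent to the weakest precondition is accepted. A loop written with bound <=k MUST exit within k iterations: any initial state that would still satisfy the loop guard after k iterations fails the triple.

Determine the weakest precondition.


Working backward. After the program, the postcondition g - 9 <= -7 and (t - cnt - 9 >= 3*n <-> g - 7 < 6) must hold; in canonical form it is g <= 2 and (t >= cnt + 3*n + 9 <-> g < 13).
Before the loop (bound <=1), unroll the exhaustion recursion (WP_0 = exit-now case; WP_j = one more guarded iteration, up to j = 1):
  WP_0: (not (cnt + 2*g != t + 8)) and g <= 2 and (t >= cnt + 3*n + 9 <-> g < 13)
  WP_1: (cnt + 2*g != t + 8 -> ((not (cnt + 2*g != 3*n)) and g <= 2 and (cnt <= -17 <-> g < 13))) and ((not (cnt + 2*g != t + 8)) -> (g <= 2 and (t >= cnt + 3*n + 9 <-> g < 13)))
So before the loop: (cnt + 2*g != t + 8 -> ((not (cnt + 2*g != 3*n)) and g <= 2 and (cnt <= -17 <-> g < 13))) and ((not (cnt + 2*g != t + 8)) -> (g <= 2 and (t >= cnt + 3*n + 9 <-> g < 13)))
Before cnt := t - 2*cnt - 8: (2*g != 2*cnt + 16 -> ((not (2*g + t != 2*cnt + 3*n + 8)) and g <= 2 and (t <= 2*cnt - 9 <-> g < 13))) and ((not (2*g != 2*cnt + 16)) -> (g <= 2 and (2*cnt >= 3*n + 1 <-> g < 13)))
Answer: WP = (2*g != 2*cnt + 16 -> ((not (2*g + t != 2*cnt + 3*n + 8)) and g <= 2 and (t <= 2*cnt - 9 <-> g < 13))) and ((not (2*g != 2*cnt + 16)) -> (g <= 2 and (2*cnt >= 3*n + 1 <-> g < 13)))


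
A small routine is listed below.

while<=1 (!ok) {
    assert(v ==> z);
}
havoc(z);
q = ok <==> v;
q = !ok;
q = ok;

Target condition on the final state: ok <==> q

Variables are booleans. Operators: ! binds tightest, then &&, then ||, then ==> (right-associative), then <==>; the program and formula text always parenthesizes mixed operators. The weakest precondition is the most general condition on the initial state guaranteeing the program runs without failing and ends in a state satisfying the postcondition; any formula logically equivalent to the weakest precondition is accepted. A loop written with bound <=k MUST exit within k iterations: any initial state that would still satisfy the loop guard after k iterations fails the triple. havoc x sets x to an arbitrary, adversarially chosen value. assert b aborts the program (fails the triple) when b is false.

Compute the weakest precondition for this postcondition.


Working backward. After the program, ok <==> q must hold.
Before q := ok: true
Before q := !ok: true
Before q := ok <==> v: true
Before havoc z: true
Before the loop (bound <=1), unroll the exhaustion recursion (WP_0 = exit-now case; WP_j = one more guarded iteration, up to j = 1):
  WP_0: ok
  WP_1: (!ok) ==> ((v ==> z) && ok)
So before the loop: (!ok) ==> ((v ==> z) && ok)
Answer: WP = (!ok) ==> ((v ==> z) && ok)


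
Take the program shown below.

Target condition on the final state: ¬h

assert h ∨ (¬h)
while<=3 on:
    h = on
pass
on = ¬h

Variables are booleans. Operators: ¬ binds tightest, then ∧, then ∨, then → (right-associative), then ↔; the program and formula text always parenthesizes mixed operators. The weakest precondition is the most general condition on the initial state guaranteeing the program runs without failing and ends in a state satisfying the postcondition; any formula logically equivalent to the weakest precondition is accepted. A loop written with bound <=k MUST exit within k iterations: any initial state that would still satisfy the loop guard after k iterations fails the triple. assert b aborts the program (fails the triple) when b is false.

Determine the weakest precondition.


Working backward. After the program, ¬h must hold.
Before on := ¬h: ¬h
Before skip: ¬h
Before the loop (bound <=3), unroll the exhaustion recursion (WP_0 = exit-now case; WP_j = one more guarded iteration, up to j = 3):
  WP_0: (¬on) ∧ (¬h)
  WP_1: (on → (¬on)) ∧ ((¬on) → (¬h))
  WP_2: (on → (on → (¬on))) ∧ ((¬on) → (¬h))
  WP_3: (on → (on → (on → (¬on)))) ∧ ((¬on) → (¬h))
So before the loop: (on → (on → (on → (¬on)))) ∧ ((¬on) → (¬h))
Before assert h ∨ (¬h): (on → (on → (on → (¬on)))) ∧ ((¬on) → (¬h))
Answer: WP = (on → (on → (on → (¬on)))) ∧ ((¬on) → (¬h))


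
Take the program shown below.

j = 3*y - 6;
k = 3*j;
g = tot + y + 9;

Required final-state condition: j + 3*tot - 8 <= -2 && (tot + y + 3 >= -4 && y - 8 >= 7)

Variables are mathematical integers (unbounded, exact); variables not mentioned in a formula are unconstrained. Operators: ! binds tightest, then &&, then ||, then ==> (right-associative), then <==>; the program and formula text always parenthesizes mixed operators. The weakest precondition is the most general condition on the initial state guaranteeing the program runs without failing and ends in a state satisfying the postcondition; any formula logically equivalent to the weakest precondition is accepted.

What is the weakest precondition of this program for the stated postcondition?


Working backward. After the program, the postcondition j + 3*tot - 8 <= -2 && (tot + y + 3 >= -4 && y - 8 >= 7) must hold; in canonical form it is j + 3*tot <= 6 && tot + y >= -7 && y >= 15.
Before g := tot + y + 9: j + 3*tot <= 6 && tot + y >= -7 && y >= 15
Before k := 3*j: j + 3*tot <= 6 && tot + y >= -7 && y >= 15
Before j := 3*y - 6: 3*tot + 3*y <= 12 && tot + y >= -7 && y >= 15
Answer: WP = 3*tot + 3*y <= 12 && tot + y >= -7 && y >= 15


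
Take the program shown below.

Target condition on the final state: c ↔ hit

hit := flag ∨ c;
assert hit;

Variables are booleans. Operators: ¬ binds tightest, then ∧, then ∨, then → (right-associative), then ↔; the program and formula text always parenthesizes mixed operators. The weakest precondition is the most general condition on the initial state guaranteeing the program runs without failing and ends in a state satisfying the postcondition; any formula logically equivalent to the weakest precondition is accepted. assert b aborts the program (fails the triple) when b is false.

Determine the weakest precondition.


Working backward. After the program, c ↔ hit must hold.
Before assert hit: hit ∧ (c ↔ hit)
Before hit := flag ∨ c: (flag ∨ c) ∧ (c ↔ (flag ∨ c))
Answer: WP = (flag ∨ c) ∧ (c ↔ (flag ∨ c))


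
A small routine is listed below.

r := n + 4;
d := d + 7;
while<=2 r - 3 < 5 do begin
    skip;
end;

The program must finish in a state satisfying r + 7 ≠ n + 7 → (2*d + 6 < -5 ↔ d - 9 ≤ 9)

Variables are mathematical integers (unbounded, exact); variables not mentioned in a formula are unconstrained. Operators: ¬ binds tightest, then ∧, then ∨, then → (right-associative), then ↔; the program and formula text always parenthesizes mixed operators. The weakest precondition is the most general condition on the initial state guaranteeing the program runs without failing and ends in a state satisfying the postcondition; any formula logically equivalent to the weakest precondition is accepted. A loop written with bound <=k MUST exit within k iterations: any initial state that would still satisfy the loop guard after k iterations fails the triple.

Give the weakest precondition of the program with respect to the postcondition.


Working backward. After the program, the postcondition r + 7 ≠ n + 7 → (2*d + 6 < -5 ↔ d - 9 ≤ 9) must hold; in canonical form it is r ≠ n → (2*d < -11 ↔ d ≤ 18).
Before the loop (bound <=2), unroll the exhaustion recursion (WP_0 = exit-now case; WP_j = one more guarded iteration, up to j = 2):
  WP_0: (¬(r < 8)) ∧ (r ≠ n → (2*d < -11 ↔ d ≤ 18))
  WP_1: (r < 8 → ((¬(r < 8)) ∧ (r ≠ n → (2*d < -11 ↔ d ≤ 18)))) ∧ ((¬(r < 8)) → (r ≠ n → (2*d < -11 ↔ d ≤ 18)))
  WP_2: (r < 8 → ((r < 8 → ((¬(r < 8)) ∧ (r ≠ n → (2*d < -11 ↔ d ≤ 18)))) ∧ ((¬(r < 8)) → (r ≠ n → (2*d < -11 ↔ d ≤ 18))))) ∧ ((¬(r < 8)) → (r ≠ n → (2*d < -11 ↔ d ≤ 18)))
So before the loop: (r < 8 → ((r < 8 → ((¬(r < 8)) ∧ (r ≠ n → (2*d < -11 ↔ d ≤ 18)))) ∧ ((¬(r < 8)) → (r ≠ n → (2*d < -11 ↔ d ≤ 18))))) ∧ ((¬(r < 8)) → (r ≠ n → (2*d < -11 ↔ d ≤ 18)))
Before d := d + 7: (r < 8 → ((r < 8 → ((¬(r < 8)) ∧ (r ≠ n → (2*d < -25 ↔ d ≤ 11)))) ∧ ((¬(r < 8)) → (r ≠ n → (2*d < -25 ↔ d ≤ 11))))) ∧ ((¬(r < 8)) → (r ≠ n → (2*d < -25 ↔ d ≤ 11)))
Before r := n + 4: (n < 4 → ((n < 4 → ((¬(n < 4)) ∧ (2*d < -25 ↔ d ≤ 11))) ∧ ((¬(n < 4)) → (2*d < -25 ↔ d ≤ 11)))) ∧ ((¬(n < 4)) → (2*d < -25 ↔ d ≤ 11))
Answer: WP = (n < 4 → ((n < 4 → ((¬(n < 4)) ∧ (2*d < -25 ↔ d ≤ 11))) ∧ ((¬(n < 4)) → (2*d < -25 ↔ d ≤ 11)))) ∧ ((¬(n < 4)) → (2*d < -25 ↔ d ≤ 11))


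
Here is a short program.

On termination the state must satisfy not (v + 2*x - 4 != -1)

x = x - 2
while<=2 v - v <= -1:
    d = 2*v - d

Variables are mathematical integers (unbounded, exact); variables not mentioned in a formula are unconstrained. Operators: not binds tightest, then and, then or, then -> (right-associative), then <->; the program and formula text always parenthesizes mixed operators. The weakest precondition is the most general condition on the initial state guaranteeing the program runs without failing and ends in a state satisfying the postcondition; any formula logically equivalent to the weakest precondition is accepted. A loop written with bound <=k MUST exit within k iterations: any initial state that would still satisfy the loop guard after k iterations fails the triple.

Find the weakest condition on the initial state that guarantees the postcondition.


Working backward. After the program, the postcondition not (v + 2*x - 4 != -1) must hold; in canonical form it is not (v + 2*x != 3).
Before the loop (bound <=2), unroll the exhaustion recursion (WP_0 = exit-now case; WP_j = one more guarded iteration, up to j = 2):
  WP_0: not (v + 2*x != 3)
  WP_1: not (v + 2*x != 3)
  WP_2: not (v + 2*x != 3)
So before the loop: not (v + 2*x != 3)
Before x := x - 2: not (v + 2*x != 7)
Answer: WP = not (v + 2*x != 7)


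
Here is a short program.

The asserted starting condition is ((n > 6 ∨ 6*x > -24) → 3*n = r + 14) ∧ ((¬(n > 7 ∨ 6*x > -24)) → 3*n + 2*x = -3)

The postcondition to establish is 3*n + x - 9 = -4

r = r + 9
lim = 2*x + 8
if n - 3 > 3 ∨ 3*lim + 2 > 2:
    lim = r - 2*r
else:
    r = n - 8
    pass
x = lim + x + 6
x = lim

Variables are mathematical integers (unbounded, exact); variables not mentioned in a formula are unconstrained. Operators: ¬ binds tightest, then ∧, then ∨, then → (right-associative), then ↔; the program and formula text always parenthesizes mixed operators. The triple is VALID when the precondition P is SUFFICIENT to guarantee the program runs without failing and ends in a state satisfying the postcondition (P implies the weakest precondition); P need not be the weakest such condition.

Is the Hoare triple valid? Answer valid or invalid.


Working backward. After the program, the postcondition 3*n + x - 9 = -4 must hold; in canonical form it is 3*n + x = 5.
Before x := lim: lim + 3*n = 5
Before x := lim + x + 6: lim + 3*n = 5
Then branch requires 3*n = r + 5; else branch requires lim + 3*n = 5.
Before the if: ((n > 6 ∨ 3*lim > 0) → 3*n = r + 5) ∧ ((¬(n > 6 ∨ 3*lim > 0)) → lim + 3*n = 5)
Before lim := 2*x + 8: ((n > 6 ∨ 6*x > -24) → 3*n = r + 5) ∧ ((¬(n > 6 ∨ 6*x > -24)) → 3*n + 2*x = -3)
Before r := r + 9: ((n > 6 ∨ 6*x > -24) → 3*n = r + 14) ∧ ((¬(n > 6 ∨ 6*x > -24)) → 3*n + 2*x = -3)
The weakest precondition is ((n > 6 ∨ 6*x > -24) → 3*n = r + 14) ∧ ((¬(n > 6 ∨ 6*x > -24)) → 3*n + 2*x = -3).
Check whether ((n > 6 ∨ 6*x > -24) → 3*n = r + 14) ∧ ((¬(n > 7 ∨ 6*x > -24)) → 3*n + 2*x = -3) implies it.
Every state satisfying the precondition satisfies the weakest precondition: the implication holds.
Answer: valid


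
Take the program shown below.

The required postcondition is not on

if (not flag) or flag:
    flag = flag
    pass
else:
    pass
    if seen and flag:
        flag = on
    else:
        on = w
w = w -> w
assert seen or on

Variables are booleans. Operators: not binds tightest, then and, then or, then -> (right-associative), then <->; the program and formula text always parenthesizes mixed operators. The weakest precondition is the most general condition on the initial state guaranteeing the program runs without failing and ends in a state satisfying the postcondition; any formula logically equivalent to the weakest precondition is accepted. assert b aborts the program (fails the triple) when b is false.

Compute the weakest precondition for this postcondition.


Working backward. After the program, not on must hold.
Before assert seen or on: (seen or on) and (not on)
Before w := w -> w: (seen or on) and (not on)
Then branch requires (seen or on) and (not on); else branch requires ((seen and flag) -> ((seen or on) and (not on))) and ((not (seen and flag)) -> ((seen or w) and (not w))).
Before the if: (seen or on) and (not on)
Answer: WP = (seen or on) and (not on)


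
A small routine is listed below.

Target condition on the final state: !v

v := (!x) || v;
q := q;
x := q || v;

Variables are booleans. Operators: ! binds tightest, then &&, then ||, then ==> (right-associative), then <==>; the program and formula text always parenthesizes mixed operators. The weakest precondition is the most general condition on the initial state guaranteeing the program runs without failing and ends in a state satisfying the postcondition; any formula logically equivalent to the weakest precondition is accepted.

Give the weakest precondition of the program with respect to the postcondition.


Working backward. After the program, !v must hold.
Before x := q || v: !v
Before q := q: !v
Before v := (!x) || v: !((!x) || v)
Answer: WP = !((!x) || v)


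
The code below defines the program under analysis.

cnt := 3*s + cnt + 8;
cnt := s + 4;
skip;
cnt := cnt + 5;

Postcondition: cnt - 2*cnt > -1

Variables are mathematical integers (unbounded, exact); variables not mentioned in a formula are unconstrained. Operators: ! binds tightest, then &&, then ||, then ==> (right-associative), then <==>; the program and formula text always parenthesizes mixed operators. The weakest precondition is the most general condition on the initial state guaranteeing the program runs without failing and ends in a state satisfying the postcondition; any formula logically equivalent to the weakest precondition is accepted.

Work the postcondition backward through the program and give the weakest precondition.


Working backward. After the program, the postcondition cnt - 2*cnt > -1 must hold; in canonical form it is cnt < 1.
Before cnt := cnt + 5: cnt < -4
Before skip: cnt < -4
Before cnt := s + 4: s < -8
Before cnt := 3*s + cnt + 8: s < -8
Answer: WP = s < -8


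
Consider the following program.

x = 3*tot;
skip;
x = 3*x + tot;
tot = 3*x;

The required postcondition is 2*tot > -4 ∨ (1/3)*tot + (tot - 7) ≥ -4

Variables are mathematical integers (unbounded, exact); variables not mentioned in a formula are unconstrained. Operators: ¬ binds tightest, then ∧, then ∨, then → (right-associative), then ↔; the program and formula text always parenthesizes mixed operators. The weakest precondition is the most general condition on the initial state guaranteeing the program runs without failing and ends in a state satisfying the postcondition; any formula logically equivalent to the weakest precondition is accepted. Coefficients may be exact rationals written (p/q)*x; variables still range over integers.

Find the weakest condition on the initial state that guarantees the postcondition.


Working backward. After the program, the postcondition 2*tot > -4 ∨ (1/3)*tot + (tot - 7) ≥ -4 must hold; in canonical form it is 2*tot > -4 ∨ (4/3)*tot ≥ 3.
Before tot := 3*x: 6*x > -4 ∨ 4*x ≥ 3
Before x := 3*x + tot: 6*tot + 18*x > -4 ∨ 4*tot + 12*x ≥ 3
Before skip: 6*tot + 18*x > -4 ∨ 4*tot + 12*x ≥ 3
Before x := 3*tot: 60*tot > -4 ∨ 40*tot ≥ 3
Answer: WP = 60*tot > -4 ∨ 40*tot ≥ 3


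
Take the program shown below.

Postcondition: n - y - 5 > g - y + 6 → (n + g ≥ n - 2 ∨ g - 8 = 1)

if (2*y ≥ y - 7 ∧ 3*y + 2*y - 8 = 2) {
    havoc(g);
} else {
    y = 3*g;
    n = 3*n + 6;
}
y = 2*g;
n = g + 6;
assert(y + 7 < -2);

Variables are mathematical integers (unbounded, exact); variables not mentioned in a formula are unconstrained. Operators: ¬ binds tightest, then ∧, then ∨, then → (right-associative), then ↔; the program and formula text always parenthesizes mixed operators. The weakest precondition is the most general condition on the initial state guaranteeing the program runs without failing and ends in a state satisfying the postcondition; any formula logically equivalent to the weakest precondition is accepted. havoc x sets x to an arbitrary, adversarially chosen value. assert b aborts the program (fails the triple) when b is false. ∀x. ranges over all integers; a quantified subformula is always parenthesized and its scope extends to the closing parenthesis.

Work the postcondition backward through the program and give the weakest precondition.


Working backward. After the program, the postcondition n - y - 5 > g - y + 6 → (n + g ≥ n - 2 ∨ g - 8 = 1) must hold; in canonical form it is n > g + 11 → (g ≥ -2 ∨ g = 9).
Before assert y + 7 < -2: y < -9 ∧ (n > g + 11 → (g ≥ -2 ∨ g = 9))
Before n := g + 6: y < -9
Before y := 2*g: 2*g < -9
Then branch requires ∀g_1. 2*g_1 < -9; else branch requires 2*g < -9.
Before the if: ((y ≥ -7 ∧ 5*y = 10) → (∀g_1. 2*g_1 < -9)) ∧ ((¬(y ≥ -7 ∧ 5*y = 10)) → 2*g < -9)
Answer: WP = ((y ≥ -7 ∧ 5*y = 10) → (∀g_1. 2*g_1 < -9)) ∧ ((¬(y ≥ -7 ∧ 5*y = 10)) → 2*g < -9)


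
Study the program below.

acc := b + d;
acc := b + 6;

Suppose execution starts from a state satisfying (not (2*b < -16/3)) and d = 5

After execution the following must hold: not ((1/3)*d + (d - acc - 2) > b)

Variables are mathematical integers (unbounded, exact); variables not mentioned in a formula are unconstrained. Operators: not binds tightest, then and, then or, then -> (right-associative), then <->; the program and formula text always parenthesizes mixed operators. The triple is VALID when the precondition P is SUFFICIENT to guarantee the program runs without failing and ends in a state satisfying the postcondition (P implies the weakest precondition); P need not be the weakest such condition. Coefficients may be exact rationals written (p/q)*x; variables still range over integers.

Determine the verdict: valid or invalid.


Working backward. After the program, the postcondition not ((1/3)*d + (d - acc - 2) > b) must hold; in canonical form it is not ((4/3)*d > acc + b + 2).
Before acc := b + 6: not ((4/3)*d > 2*b + 8)
Before acc := b + d: not ((4/3)*d > 2*b + 8)
The weakest precondition is not ((4/3)*d > 2*b + 8).
Check whether (not (2*b < -16/3)) and d = 5 implies it.
Countermodel: at the initial state b = -2, d = 5, the precondition holds but the weakest precondition fails.
Answer: invalid


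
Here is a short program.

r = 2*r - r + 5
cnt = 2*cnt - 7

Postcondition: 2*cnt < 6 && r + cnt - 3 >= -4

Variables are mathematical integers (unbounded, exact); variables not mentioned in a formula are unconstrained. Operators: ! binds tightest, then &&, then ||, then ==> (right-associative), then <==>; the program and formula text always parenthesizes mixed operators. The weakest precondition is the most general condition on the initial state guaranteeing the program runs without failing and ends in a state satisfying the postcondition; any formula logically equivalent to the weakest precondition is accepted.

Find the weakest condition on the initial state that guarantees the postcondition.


Working backward. After the program, the postcondition 2*cnt < 6 && r + cnt - 3 >= -4 must hold; in canonical form it is 2*cnt < 6 && cnt + r >= -1.
Before cnt := 2*cnt - 7: 4*cnt < 20 && 2*cnt + r >= 6
Before r := 2*r - r + 5: 4*cnt < 20 && 2*cnt + r >= 1
Answer: WP = 4*cnt < 20 && 2*cnt + r >= 1


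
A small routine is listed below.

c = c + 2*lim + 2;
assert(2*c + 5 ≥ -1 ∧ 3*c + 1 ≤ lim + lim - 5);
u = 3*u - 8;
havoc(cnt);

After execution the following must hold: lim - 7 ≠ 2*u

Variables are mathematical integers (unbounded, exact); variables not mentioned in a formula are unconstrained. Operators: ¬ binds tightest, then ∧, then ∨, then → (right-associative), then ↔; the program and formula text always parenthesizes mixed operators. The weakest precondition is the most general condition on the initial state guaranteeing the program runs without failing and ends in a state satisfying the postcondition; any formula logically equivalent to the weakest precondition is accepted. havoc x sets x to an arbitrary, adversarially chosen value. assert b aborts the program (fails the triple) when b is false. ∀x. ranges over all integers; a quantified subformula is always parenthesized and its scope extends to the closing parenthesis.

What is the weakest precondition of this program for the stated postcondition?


Working backward. After the program, the postcondition lim - 7 ≠ 2*u must hold; in canonical form it is lim ≠ 2*u + 7.
Before havoc cnt: lim ≠ 2*u + 7
Before u := 3*u - 8: lim ≠ 6*u - 9
Before assert 2*c + 5 ≥ -1 ∧ 3*c + 1 ≤ lim + lim - 5: 2*c ≥ -6 ∧ 3*c ≤ 2*lim - 6 ∧ lim ≠ 6*u - 9
Before c := c + 2*lim + 2: 2*c + 4*lim ≥ -10 ∧ 3*c + 4*lim ≤ -12 ∧ lim ≠ 6*u - 9
Answer: WP = 2*c + 4*lim ≥ -10 ∧ 3*c + 4*lim ≤ -12 ∧ lim ≠ 6*u - 9


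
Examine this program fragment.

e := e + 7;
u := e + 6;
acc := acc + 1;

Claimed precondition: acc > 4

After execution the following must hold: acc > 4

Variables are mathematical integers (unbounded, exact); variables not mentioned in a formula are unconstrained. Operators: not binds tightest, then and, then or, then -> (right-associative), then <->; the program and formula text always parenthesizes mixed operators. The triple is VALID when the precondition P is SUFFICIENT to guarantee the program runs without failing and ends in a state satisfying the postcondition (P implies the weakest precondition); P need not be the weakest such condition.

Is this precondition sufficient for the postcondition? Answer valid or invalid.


Working backward. After the program, acc > 4 must hold.
Before acc := acc + 1: acc > 3
Before u := e + 6: acc > 3
Before e := e + 7: acc > 3
The weakest precondition is acc > 3.
Check whether acc > 4 implies it.
Every state satisfying the precondition satisfies the weakest precondition: the implication holds.
Answer: valid


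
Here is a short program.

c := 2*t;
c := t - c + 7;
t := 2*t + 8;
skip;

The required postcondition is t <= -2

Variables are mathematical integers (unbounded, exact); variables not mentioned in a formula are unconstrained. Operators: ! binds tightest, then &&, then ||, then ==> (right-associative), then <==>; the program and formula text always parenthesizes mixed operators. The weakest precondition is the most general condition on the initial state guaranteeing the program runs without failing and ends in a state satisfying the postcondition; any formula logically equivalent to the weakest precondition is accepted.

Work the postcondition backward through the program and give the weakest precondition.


Working backward. After the program, t <= -2 must hold.
Before skip: t <= -2
Before t := 2*t + 8: 2*t <= -10
Before c := t - c + 7: 2*t <= -10
Before c := 2*t: 2*t <= -10
Answer: WP = 2*t <= -10


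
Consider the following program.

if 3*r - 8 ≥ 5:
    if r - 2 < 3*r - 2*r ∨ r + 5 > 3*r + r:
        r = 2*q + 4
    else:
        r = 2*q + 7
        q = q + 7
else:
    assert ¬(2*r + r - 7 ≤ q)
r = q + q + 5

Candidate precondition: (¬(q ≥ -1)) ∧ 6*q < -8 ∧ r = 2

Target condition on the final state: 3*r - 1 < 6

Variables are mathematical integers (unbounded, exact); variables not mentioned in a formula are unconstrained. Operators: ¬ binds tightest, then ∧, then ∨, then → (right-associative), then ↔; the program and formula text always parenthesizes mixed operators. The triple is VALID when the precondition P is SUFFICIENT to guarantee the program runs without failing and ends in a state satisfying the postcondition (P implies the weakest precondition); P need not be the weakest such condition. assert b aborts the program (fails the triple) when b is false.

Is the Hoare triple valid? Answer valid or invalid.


Working backward. After the program, the postcondition 3*r - 1 < 6 must hold; in canonical form it is 3*r < 7.
Before r := q + q + 5: 6*q < -8
Then branch requires 6*q < -8; else branch requires (¬(3*r ≤ q + 7)) ∧ 6*q < -8.
Before the if: (3*r ≥ 13 → 6*q < -8) ∧ ((¬(3*r ≥ 13)) → ((¬(3*r ≤ q + 7)) ∧ 6*q < -8))
The weakest precondition is (3*r ≥ 13 → 6*q < -8) ∧ ((¬(3*r ≥ 13)) → ((¬(3*r ≤ q + 7)) ∧ 6*q < -8)).
Check whether (¬(q ≥ -1)) ∧ 6*q < -8 ∧ r = 2 implies it.
Every state satisfying the precondition satisfies the weakest precondition: the implication holds.
Answer: valid


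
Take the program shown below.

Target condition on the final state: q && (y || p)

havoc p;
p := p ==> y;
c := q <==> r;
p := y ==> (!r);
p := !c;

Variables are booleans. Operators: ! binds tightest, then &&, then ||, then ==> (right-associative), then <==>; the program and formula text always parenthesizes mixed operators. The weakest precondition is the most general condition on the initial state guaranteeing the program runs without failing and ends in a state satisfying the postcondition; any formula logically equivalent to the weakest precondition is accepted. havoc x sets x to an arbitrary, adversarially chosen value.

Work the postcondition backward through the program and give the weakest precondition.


Working backward. After the program, q && (y || p) must hold.
Before p := !c: q && (y || (!c))
Before p := y ==> (!r): q && (y || (!c))
Before c := q <==> r: q && (y || (!(q <==> r)))
Before p := p ==> y: q && (y || (!(q <==> r)))
Before havoc p: q && (y || (!(q <==> r)))
Answer: WP = q && (y || (!(q <==> r)))


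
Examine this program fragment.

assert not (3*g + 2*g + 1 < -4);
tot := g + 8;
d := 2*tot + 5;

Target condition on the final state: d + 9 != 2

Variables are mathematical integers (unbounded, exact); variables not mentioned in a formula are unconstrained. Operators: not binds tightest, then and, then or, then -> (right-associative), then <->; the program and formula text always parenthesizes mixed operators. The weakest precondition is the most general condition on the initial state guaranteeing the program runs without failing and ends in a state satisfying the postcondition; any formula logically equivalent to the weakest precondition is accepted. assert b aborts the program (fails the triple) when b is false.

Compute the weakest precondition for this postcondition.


Working backward. After the program, the postcondition d + 9 != 2 must hold; in canonical form it is d != -7.
Before d := 2*tot + 5: 2*tot != -12
Before tot := g + 8: 2*g != -28
Before assert not (3*g + 2*g + 1 < -4): (not (5*g < -5)) and 2*g != -28
Answer: WP = (not (5*g < -5)) and 2*g != -28


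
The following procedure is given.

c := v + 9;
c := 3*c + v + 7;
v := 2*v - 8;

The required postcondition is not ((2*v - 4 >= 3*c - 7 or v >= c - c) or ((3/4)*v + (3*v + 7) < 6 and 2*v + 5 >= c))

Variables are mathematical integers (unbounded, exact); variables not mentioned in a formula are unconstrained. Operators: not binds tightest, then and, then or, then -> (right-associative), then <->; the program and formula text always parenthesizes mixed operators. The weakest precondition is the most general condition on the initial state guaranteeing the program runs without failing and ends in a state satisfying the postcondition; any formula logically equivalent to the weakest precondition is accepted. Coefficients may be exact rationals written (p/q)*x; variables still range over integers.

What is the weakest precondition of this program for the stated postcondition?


Working backward. After the program, the postcondition not ((2*v - 4 >= 3*c - 7 or v >= c - c) or ((3/4)*v + (3*v + 7) < 6 and 2*v + 5 >= c)) must hold; in canonical form it is not (2*v >= 3*c - 3 or v >= 0 or ((15/4)*v < -1 and 2*v >= c - 5)).
Before v := 2*v - 8: not (4*v >= 3*c + 13 or 2*v >= 8 or ((15/2)*v < 29 and 4*v >= c + 11))
Before c := 3*c + v + 7: not (v >= 9*c + 34 or 2*v >= 8 or ((15/2)*v < 29 and 3*v >= 3*c + 18))
Before c := v + 9: not (8*v <= -115 or 2*v >= 8)
Answer: WP = not (8*v <= -115 or 2*v >= 8)


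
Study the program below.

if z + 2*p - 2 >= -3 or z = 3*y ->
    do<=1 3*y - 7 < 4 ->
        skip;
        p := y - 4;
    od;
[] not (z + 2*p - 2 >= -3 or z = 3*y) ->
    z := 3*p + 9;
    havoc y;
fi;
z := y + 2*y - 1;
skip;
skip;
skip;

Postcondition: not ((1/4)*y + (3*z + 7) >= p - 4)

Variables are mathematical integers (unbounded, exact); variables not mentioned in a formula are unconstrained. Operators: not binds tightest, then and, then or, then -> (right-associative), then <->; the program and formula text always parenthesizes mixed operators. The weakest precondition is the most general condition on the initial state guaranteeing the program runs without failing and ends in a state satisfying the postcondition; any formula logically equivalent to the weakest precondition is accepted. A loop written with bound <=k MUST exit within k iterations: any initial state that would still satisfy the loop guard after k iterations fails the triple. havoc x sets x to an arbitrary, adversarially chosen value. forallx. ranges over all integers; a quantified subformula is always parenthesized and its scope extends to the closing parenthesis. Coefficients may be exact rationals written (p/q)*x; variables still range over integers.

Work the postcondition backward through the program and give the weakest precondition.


Working backward. After the program, the postcondition not ((1/4)*y + (3*z + 7) >= p - 4) must hold; in canonical form it is not ((1/4)*y + 3*z >= p - 11).
Before skip: not ((1/4)*y + 3*z >= p - 11)
Before skip: not ((1/4)*y + 3*z >= p - 11)
Before skip: not ((1/4)*y + 3*z >= p - 11)
Before z := y + 2*y - 1: not ((37/4)*y >= p - 8)
Then branch requires (3*y < 11 -> ((not (3*y < 11)) and (not ((33/4)*y >= -12)))) and ((not (3*y < 11)) -> (not ((37/4)*y >= p - 8))); else branch requires forall y_1. (not ((37/4)*y_1 >= p - 8)).
Before the if: ((2*p + z >= -1 or z = 3*y) -> ((3*y < 11 -> ((not (3*y < 11)) and (not ((33/4)*y >= -12)))) and ((not (3*y < 11)) -> (not ((37/4)*y >= p - 8))))) and ((not (2*p + z >= -1 or z = 3*y)) -> (forall y_1. (not ((37/4)*y_1 >= p - 8))))
Answer: WP = ((2*p + z >= -1 or z = 3*y) -> ((3*y < 11 -> ((not (3*y < 11)) and (not ((33/4)*y >= -12)))) and ((not (3*y < 11)) -> (not ((37/4)*y >= p - 8))))) and ((not (2*p + z >= -1 or z = 3*y)) -> (forall y_1. (not ((37/4)*y_1 >= p - 8))))


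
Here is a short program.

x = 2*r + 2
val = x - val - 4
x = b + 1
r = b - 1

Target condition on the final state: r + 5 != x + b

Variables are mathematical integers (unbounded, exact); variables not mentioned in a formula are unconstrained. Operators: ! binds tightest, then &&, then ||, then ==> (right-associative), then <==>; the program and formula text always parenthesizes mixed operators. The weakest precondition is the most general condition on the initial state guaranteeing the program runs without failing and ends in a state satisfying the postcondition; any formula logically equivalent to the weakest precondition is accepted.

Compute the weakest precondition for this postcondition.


Working backward. After the program, the postcondition r + 5 != x + b must hold; in canonical form it is r != b + x - 5.
Before r := b - 1: x != 4
Before x := b + 1: b != 3
Before val := x - val - 4: b != 3
Before x := 2*r + 2: b != 3
Answer: WP = b != 3


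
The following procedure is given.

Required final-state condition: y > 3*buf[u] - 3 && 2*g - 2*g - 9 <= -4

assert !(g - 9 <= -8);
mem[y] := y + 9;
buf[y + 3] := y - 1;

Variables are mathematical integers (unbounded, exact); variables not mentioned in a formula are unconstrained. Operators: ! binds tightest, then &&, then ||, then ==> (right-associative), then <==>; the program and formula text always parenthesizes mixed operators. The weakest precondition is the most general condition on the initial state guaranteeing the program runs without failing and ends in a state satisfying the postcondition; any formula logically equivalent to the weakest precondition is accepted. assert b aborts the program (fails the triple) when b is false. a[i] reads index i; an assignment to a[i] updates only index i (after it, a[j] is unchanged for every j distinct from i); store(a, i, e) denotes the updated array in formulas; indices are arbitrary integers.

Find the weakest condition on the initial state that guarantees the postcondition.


Working backward. After the program, the postcondition y > 3*buf[u] - 3 && 2*g - 2*g - 9 <= -4 must hold; in canonical form it is y > 3*buf[u] - 3.
Before buf[y + 3] := y - 1: y > 3*store(buf, y + 3, y - 1)[u] - 3
Before mem[y] := y + 9: y > 3*store(buf, y + 3, y - 1)[u] - 3
Before assert !(g - 9 <= -8): (!(g <= 1)) && y > 3*store(buf, y + 3, y - 1)[u] - 3
Answer: WP = (!(g <= 1)) && y > 3*store(buf, y + 3, y - 1)[u] - 3
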